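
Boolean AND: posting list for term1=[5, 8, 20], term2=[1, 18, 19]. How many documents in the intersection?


Boolean AND: find intersection of posting lists
term1 docs: [5, 8, 20]
term2 docs: [1, 18, 19]
Intersection: []
|intersection| = 0

0


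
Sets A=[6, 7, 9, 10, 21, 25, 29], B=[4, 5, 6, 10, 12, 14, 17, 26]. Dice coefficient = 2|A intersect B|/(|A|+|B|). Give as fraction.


A intersect B = [6, 10]
|A intersect B| = 2
|A| = 7, |B| = 8
Dice = 2*2 / (7+8)
= 4 / 15 = 4/15

4/15


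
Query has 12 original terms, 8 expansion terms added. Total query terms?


Original terms: 12
Expansion terms: 8
Total = 12 + 8 = 20

20


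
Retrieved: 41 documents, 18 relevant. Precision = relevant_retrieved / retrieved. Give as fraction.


Precision = relevant_retrieved / total_retrieved
= 18 / 41
= 18 / (18 + 23)
= 18/41

18/41


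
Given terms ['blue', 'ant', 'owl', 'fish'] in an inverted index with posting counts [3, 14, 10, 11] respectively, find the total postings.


Summing posting list sizes:
'blue': 3 postings
'ant': 14 postings
'owl': 10 postings
'fish': 11 postings
Total = 3 + 14 + 10 + 11 = 38

38


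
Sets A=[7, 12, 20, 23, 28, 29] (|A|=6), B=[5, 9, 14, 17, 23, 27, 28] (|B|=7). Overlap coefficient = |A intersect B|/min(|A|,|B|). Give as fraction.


A intersect B = [23, 28]
|A intersect B| = 2
min(|A|, |B|) = min(6, 7) = 6
Overlap = 2 / 6 = 1/3

1/3


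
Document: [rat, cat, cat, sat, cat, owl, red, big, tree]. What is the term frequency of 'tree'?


Document has 9 words
Scanning for 'tree':
Found at positions: [8]
Count = 1

1


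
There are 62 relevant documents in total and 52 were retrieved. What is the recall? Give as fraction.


Recall = retrieved_relevant / total_relevant
= 52 / 62
= 52 / (52 + 10)
= 26/31

26/31


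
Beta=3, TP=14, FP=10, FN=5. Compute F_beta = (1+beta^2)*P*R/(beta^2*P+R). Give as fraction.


P = TP/(TP+FP) = 14/24 = 7/12
R = TP/(TP+FN) = 14/19 = 14/19
beta^2 = 3^2 = 9
(1 + beta^2) = 10
Numerator = (1+beta^2)*P*R = 245/57
Denominator = beta^2*P + R = 21/4 + 14/19 = 455/76
F_beta = 28/39

28/39


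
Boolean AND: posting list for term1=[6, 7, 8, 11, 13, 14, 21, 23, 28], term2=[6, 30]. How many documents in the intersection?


Boolean AND: find intersection of posting lists
term1 docs: [6, 7, 8, 11, 13, 14, 21, 23, 28]
term2 docs: [6, 30]
Intersection: [6]
|intersection| = 1

1


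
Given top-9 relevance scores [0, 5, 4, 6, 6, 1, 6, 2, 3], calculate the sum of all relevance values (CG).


Cumulative Gain = sum of relevance scores
Position 1: rel=0, running sum=0
Position 2: rel=5, running sum=5
Position 3: rel=4, running sum=9
Position 4: rel=6, running sum=15
Position 5: rel=6, running sum=21
Position 6: rel=1, running sum=22
Position 7: rel=6, running sum=28
Position 8: rel=2, running sum=30
Position 9: rel=3, running sum=33
CG = 33

33


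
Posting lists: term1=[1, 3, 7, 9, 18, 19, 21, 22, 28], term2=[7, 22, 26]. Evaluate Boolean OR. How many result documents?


Boolean OR: find union of posting lists
term1 docs: [1, 3, 7, 9, 18, 19, 21, 22, 28]
term2 docs: [7, 22, 26]
Union: [1, 3, 7, 9, 18, 19, 21, 22, 26, 28]
|union| = 10

10


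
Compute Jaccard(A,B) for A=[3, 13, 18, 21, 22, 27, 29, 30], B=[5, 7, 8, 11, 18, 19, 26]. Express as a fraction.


A intersect B = [18]
|A intersect B| = 1
A union B = [3, 5, 7, 8, 11, 13, 18, 19, 21, 22, 26, 27, 29, 30]
|A union B| = 14
Jaccard = 1/14 = 1/14

1/14


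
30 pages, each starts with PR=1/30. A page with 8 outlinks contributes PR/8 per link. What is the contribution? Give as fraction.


Initial PR = 1/30 = 1/30
Outlinks = 8
Contribution per link = PR / outlinks
= 1/30 / 8
= 1/240

1/240


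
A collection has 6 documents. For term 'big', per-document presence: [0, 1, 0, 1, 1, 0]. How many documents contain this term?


Checking each document for 'big':
Doc 1: absent
Doc 2: present
Doc 3: absent
Doc 4: present
Doc 5: present
Doc 6: absent
df = sum of presences = 0 + 1 + 0 + 1 + 1 + 0 = 3

3


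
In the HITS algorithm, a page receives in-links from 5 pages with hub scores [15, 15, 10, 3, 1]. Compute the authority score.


Authority = sum of hub scores of in-linkers
In-link 1: hub score = 15
In-link 2: hub score = 15
In-link 3: hub score = 10
In-link 4: hub score = 3
In-link 5: hub score = 1
Authority = 15 + 15 + 10 + 3 + 1 = 44

44


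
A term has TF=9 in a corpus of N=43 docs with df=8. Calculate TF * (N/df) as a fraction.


TF * (N/df)
= 9 * (43/8)
= 9 * 43/8
= 387/8

387/8


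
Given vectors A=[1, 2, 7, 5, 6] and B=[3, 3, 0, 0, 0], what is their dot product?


Dot product = sum of element-wise products
A[0]*B[0] = 1*3 = 3
A[1]*B[1] = 2*3 = 6
A[2]*B[2] = 7*0 = 0
A[3]*B[3] = 5*0 = 0
A[4]*B[4] = 6*0 = 0
Sum = 3 + 6 + 0 + 0 + 0 = 9

9


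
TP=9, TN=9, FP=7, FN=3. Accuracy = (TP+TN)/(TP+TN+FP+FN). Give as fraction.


Accuracy = (TP + TN) / (TP + TN + FP + FN)
TP + TN = 9 + 9 = 18
Total = 9 + 9 + 7 + 3 = 28
Accuracy = 18 / 28 = 9/14

9/14


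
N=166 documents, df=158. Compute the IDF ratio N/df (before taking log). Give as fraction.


IDF ratio = N / df
= 166 / 158
= 83/79

83/79


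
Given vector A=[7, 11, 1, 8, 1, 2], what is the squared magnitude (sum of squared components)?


|A|^2 = sum of squared components
A[0]^2 = 7^2 = 49
A[1]^2 = 11^2 = 121
A[2]^2 = 1^2 = 1
A[3]^2 = 8^2 = 64
A[4]^2 = 1^2 = 1
A[5]^2 = 2^2 = 4
Sum = 49 + 121 + 1 + 64 + 1 + 4 = 240

240


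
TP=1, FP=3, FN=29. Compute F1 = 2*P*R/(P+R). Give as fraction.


F1 = 2 * P * R / (P + R)
P = TP/(TP+FP) = 1/4 = 1/4
R = TP/(TP+FN) = 1/30 = 1/30
2 * P * R = 2 * 1/4 * 1/30 = 1/60
P + R = 1/4 + 1/30 = 17/60
F1 = 1/60 / 17/60 = 1/17

1/17


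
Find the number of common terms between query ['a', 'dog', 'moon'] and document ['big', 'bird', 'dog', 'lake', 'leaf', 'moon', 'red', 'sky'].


Query terms: ['a', 'dog', 'moon']
Document terms: ['big', 'bird', 'dog', 'lake', 'leaf', 'moon', 'red', 'sky']
Common terms: ['dog', 'moon']
Overlap count = 2

2


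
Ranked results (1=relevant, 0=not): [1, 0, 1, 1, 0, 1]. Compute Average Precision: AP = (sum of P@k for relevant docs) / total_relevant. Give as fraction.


Computing P@k for each relevant position:
Position 1: relevant, P@1 = 1/1 = 1
Position 2: not relevant
Position 3: relevant, P@3 = 2/3 = 2/3
Position 4: relevant, P@4 = 3/4 = 3/4
Position 5: not relevant
Position 6: relevant, P@6 = 4/6 = 2/3
Sum of P@k = 1 + 2/3 + 3/4 + 2/3 = 37/12
AP = 37/12 / 4 = 37/48

37/48


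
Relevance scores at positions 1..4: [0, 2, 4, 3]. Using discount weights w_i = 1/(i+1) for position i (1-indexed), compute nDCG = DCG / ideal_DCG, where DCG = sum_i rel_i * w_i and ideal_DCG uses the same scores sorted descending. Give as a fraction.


Position discount weights w_i = 1/(i+1) for i=1..4:
Weights = [1/2, 1/3, 1/4, 1/5]
Actual relevance: [0, 2, 4, 3]
DCG = 0/2 + 2/3 + 4/4 + 3/5 = 34/15
Ideal relevance (sorted desc): [4, 3, 2, 0]
Ideal DCG = 4/2 + 3/3 + 2/4 + 0/5 = 7/2
nDCG = DCG / ideal_DCG = 34/15 / 7/2 = 68/105

68/105


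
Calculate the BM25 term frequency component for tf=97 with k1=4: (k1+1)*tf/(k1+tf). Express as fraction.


BM25 TF component = (k1+1)*tf / (k1+tf)
k1 = 4, tf = 97
Numerator = (4+1)*97 = 485
Denominator = 4 + 97 = 101
= 485/101 = 485/101

485/101


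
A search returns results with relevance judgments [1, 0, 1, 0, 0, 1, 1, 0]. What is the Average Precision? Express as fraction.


Computing P@k for each relevant position:
Position 1: relevant, P@1 = 1/1 = 1
Position 2: not relevant
Position 3: relevant, P@3 = 2/3 = 2/3
Position 4: not relevant
Position 5: not relevant
Position 6: relevant, P@6 = 3/6 = 1/2
Position 7: relevant, P@7 = 4/7 = 4/7
Position 8: not relevant
Sum of P@k = 1 + 2/3 + 1/2 + 4/7 = 115/42
AP = 115/42 / 4 = 115/168

115/168


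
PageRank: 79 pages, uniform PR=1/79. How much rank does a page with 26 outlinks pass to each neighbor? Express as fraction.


Initial PR = 1/79 = 1/79
Outlinks = 26
Contribution per link = PR / outlinks
= 1/79 / 26
= 1/2054

1/2054


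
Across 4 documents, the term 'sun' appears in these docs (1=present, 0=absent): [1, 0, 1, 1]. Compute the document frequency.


Checking each document for 'sun':
Doc 1: present
Doc 2: absent
Doc 3: present
Doc 4: present
df = sum of presences = 1 + 0 + 1 + 1 = 3

3


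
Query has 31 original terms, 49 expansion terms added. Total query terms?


Original terms: 31
Expansion terms: 49
Total = 31 + 49 = 80

80


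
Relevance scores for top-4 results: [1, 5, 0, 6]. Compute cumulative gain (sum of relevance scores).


Cumulative Gain = sum of relevance scores
Position 1: rel=1, running sum=1
Position 2: rel=5, running sum=6
Position 3: rel=0, running sum=6
Position 4: rel=6, running sum=12
CG = 12

12


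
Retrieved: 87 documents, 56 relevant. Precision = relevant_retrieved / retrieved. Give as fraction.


Precision = relevant_retrieved / total_retrieved
= 56 / 87
= 56 / (56 + 31)
= 56/87

56/87


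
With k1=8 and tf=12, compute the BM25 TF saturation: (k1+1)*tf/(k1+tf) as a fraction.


BM25 TF component = (k1+1)*tf / (k1+tf)
k1 = 8, tf = 12
Numerator = (8+1)*12 = 108
Denominator = 8 + 12 = 20
= 108/20 = 27/5

27/5


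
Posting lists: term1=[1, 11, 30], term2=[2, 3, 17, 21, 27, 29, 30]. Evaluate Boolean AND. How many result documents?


Boolean AND: find intersection of posting lists
term1 docs: [1, 11, 30]
term2 docs: [2, 3, 17, 21, 27, 29, 30]
Intersection: [30]
|intersection| = 1

1


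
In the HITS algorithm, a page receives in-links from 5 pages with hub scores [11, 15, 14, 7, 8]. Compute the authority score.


Authority = sum of hub scores of in-linkers
In-link 1: hub score = 11
In-link 2: hub score = 15
In-link 3: hub score = 14
In-link 4: hub score = 7
In-link 5: hub score = 8
Authority = 11 + 15 + 14 + 7 + 8 = 55

55


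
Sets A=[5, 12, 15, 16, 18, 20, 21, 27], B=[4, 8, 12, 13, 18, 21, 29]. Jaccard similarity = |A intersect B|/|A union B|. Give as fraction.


A intersect B = [12, 18, 21]
|A intersect B| = 3
A union B = [4, 5, 8, 12, 13, 15, 16, 18, 20, 21, 27, 29]
|A union B| = 12
Jaccard = 3/12 = 1/4

1/4


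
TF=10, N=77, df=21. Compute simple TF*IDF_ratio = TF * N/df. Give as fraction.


TF * (N/df)
= 10 * (77/21)
= 10 * 11/3
= 110/3

110/3


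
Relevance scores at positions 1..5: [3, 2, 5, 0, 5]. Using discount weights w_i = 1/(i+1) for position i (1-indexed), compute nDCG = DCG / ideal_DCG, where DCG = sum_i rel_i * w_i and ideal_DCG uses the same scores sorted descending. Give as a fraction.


Position discount weights w_i = 1/(i+1) for i=1..5:
Weights = [1/2, 1/3, 1/4, 1/5, 1/6]
Actual relevance: [3, 2, 5, 0, 5]
DCG = 3/2 + 2/3 + 5/4 + 0/5 + 5/6 = 17/4
Ideal relevance (sorted desc): [5, 5, 3, 2, 0]
Ideal DCG = 5/2 + 5/3 + 3/4 + 2/5 + 0/6 = 319/60
nDCG = DCG / ideal_DCG = 17/4 / 319/60 = 255/319

255/319


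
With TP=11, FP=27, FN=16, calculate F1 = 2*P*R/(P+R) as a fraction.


F1 = 2 * P * R / (P + R)
P = TP/(TP+FP) = 11/38 = 11/38
R = TP/(TP+FN) = 11/27 = 11/27
2 * P * R = 2 * 11/38 * 11/27 = 121/513
P + R = 11/38 + 11/27 = 715/1026
F1 = 121/513 / 715/1026 = 22/65

22/65


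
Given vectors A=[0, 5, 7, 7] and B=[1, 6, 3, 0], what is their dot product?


Dot product = sum of element-wise products
A[0]*B[0] = 0*1 = 0
A[1]*B[1] = 5*6 = 30
A[2]*B[2] = 7*3 = 21
A[3]*B[3] = 7*0 = 0
Sum = 0 + 30 + 21 + 0 = 51

51


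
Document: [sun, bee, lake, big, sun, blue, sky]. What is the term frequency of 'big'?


Document has 7 words
Scanning for 'big':
Found at positions: [3]
Count = 1

1


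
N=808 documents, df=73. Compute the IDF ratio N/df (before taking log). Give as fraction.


IDF ratio = N / df
= 808 / 73
= 808/73

808/73


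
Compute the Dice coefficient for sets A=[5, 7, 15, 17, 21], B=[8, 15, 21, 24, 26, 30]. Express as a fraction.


A intersect B = [15, 21]
|A intersect B| = 2
|A| = 5, |B| = 6
Dice = 2*2 / (5+6)
= 4 / 11 = 4/11

4/11


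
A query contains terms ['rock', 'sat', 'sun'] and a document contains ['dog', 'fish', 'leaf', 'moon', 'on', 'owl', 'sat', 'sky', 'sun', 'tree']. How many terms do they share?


Query terms: ['rock', 'sat', 'sun']
Document terms: ['dog', 'fish', 'leaf', 'moon', 'on', 'owl', 'sat', 'sky', 'sun', 'tree']
Common terms: ['sat', 'sun']
Overlap count = 2

2


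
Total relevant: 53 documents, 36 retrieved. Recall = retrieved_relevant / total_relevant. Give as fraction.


Recall = retrieved_relevant / total_relevant
= 36 / 53
= 36 / (36 + 17)
= 36/53

36/53


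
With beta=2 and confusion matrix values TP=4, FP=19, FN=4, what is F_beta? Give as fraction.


P = TP/(TP+FP) = 4/23 = 4/23
R = TP/(TP+FN) = 4/8 = 1/2
beta^2 = 2^2 = 4
(1 + beta^2) = 5
Numerator = (1+beta^2)*P*R = 10/23
Denominator = beta^2*P + R = 16/23 + 1/2 = 55/46
F_beta = 4/11

4/11


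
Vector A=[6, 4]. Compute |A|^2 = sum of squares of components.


|A|^2 = sum of squared components
A[0]^2 = 6^2 = 36
A[1]^2 = 4^2 = 16
Sum = 36 + 16 = 52

52


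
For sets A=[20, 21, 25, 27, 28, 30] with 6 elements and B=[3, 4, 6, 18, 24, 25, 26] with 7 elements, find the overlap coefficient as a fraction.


A intersect B = [25]
|A intersect B| = 1
min(|A|, |B|) = min(6, 7) = 6
Overlap = 1 / 6 = 1/6

1/6


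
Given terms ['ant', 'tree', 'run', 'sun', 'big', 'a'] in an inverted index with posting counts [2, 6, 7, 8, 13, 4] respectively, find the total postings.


Summing posting list sizes:
'ant': 2 postings
'tree': 6 postings
'run': 7 postings
'sun': 8 postings
'big': 13 postings
'a': 4 postings
Total = 2 + 6 + 7 + 8 + 13 + 4 = 40

40


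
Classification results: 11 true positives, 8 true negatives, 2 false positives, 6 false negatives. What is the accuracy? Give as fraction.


Accuracy = (TP + TN) / (TP + TN + FP + FN)
TP + TN = 11 + 8 = 19
Total = 11 + 8 + 2 + 6 = 27
Accuracy = 19 / 27 = 19/27

19/27


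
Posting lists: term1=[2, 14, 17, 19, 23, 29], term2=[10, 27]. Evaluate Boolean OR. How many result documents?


Boolean OR: find union of posting lists
term1 docs: [2, 14, 17, 19, 23, 29]
term2 docs: [10, 27]
Union: [2, 10, 14, 17, 19, 23, 27, 29]
|union| = 8

8


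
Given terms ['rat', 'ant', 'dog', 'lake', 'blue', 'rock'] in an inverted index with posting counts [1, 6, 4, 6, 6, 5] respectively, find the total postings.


Summing posting list sizes:
'rat': 1 postings
'ant': 6 postings
'dog': 4 postings
'lake': 6 postings
'blue': 6 postings
'rock': 5 postings
Total = 1 + 6 + 4 + 6 + 6 + 5 = 28

28


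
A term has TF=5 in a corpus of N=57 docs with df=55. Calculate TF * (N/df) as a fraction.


TF * (N/df)
= 5 * (57/55)
= 5 * 57/55
= 57/11

57/11


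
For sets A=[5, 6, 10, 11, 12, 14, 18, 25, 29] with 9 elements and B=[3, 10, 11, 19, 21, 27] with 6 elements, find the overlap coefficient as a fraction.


A intersect B = [10, 11]
|A intersect B| = 2
min(|A|, |B|) = min(9, 6) = 6
Overlap = 2 / 6 = 1/3

1/3


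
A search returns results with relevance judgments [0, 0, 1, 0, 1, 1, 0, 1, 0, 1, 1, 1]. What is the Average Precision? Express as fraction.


Computing P@k for each relevant position:
Position 1: not relevant
Position 2: not relevant
Position 3: relevant, P@3 = 1/3 = 1/3
Position 4: not relevant
Position 5: relevant, P@5 = 2/5 = 2/5
Position 6: relevant, P@6 = 3/6 = 1/2
Position 7: not relevant
Position 8: relevant, P@8 = 4/8 = 1/2
Position 9: not relevant
Position 10: relevant, P@10 = 5/10 = 1/2
Position 11: relevant, P@11 = 6/11 = 6/11
Position 12: relevant, P@12 = 7/12 = 7/12
Sum of P@k = 1/3 + 2/5 + 1/2 + 1/2 + 1/2 + 6/11 + 7/12 = 2219/660
AP = 2219/660 / 7 = 317/660

317/660


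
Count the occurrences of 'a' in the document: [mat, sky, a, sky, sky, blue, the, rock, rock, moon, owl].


Document has 11 words
Scanning for 'a':
Found at positions: [2]
Count = 1

1


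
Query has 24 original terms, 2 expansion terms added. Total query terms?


Original terms: 24
Expansion terms: 2
Total = 24 + 2 = 26

26


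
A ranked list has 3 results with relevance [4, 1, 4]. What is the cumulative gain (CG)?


Cumulative Gain = sum of relevance scores
Position 1: rel=4, running sum=4
Position 2: rel=1, running sum=5
Position 3: rel=4, running sum=9
CG = 9

9


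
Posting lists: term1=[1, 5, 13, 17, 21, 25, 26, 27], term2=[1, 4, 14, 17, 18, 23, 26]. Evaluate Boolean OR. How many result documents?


Boolean OR: find union of posting lists
term1 docs: [1, 5, 13, 17, 21, 25, 26, 27]
term2 docs: [1, 4, 14, 17, 18, 23, 26]
Union: [1, 4, 5, 13, 14, 17, 18, 21, 23, 25, 26, 27]
|union| = 12

12


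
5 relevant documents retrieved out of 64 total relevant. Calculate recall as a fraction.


Recall = retrieved_relevant / total_relevant
= 5 / 64
= 5 / (5 + 59)
= 5/64

5/64


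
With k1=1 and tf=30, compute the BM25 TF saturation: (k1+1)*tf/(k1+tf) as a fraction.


BM25 TF component = (k1+1)*tf / (k1+tf)
k1 = 1, tf = 30
Numerator = (1+1)*30 = 60
Denominator = 1 + 30 = 31
= 60/31 = 60/31

60/31


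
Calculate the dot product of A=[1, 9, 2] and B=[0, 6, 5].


Dot product = sum of element-wise products
A[0]*B[0] = 1*0 = 0
A[1]*B[1] = 9*6 = 54
A[2]*B[2] = 2*5 = 10
Sum = 0 + 54 + 10 = 64

64


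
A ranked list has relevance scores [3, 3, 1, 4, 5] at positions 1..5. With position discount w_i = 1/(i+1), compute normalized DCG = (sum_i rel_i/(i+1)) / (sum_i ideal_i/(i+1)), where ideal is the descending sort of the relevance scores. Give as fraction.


Position discount weights w_i = 1/(i+1) for i=1..5:
Weights = [1/2, 1/3, 1/4, 1/5, 1/6]
Actual relevance: [3, 3, 1, 4, 5]
DCG = 3/2 + 3/3 + 1/4 + 4/5 + 5/6 = 263/60
Ideal relevance (sorted desc): [5, 4, 3, 3, 1]
Ideal DCG = 5/2 + 4/3 + 3/4 + 3/5 + 1/6 = 107/20
nDCG = DCG / ideal_DCG = 263/60 / 107/20 = 263/321

263/321


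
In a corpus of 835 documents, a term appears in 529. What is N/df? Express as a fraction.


IDF ratio = N / df
= 835 / 529
= 835/529

835/529


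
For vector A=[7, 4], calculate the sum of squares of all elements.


|A|^2 = sum of squared components
A[0]^2 = 7^2 = 49
A[1]^2 = 4^2 = 16
Sum = 49 + 16 = 65

65


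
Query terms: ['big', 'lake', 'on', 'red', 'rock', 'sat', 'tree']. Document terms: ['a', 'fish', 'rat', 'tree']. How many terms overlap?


Query terms: ['big', 'lake', 'on', 'red', 'rock', 'sat', 'tree']
Document terms: ['a', 'fish', 'rat', 'tree']
Common terms: ['tree']
Overlap count = 1

1


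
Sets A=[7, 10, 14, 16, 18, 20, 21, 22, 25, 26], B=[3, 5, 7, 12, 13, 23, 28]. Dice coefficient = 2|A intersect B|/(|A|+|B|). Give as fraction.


A intersect B = [7]
|A intersect B| = 1
|A| = 10, |B| = 7
Dice = 2*1 / (10+7)
= 2 / 17 = 2/17

2/17


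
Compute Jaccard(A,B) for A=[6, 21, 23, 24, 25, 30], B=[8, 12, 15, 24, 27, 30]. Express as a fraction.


A intersect B = [24, 30]
|A intersect B| = 2
A union B = [6, 8, 12, 15, 21, 23, 24, 25, 27, 30]
|A union B| = 10
Jaccard = 2/10 = 1/5

1/5


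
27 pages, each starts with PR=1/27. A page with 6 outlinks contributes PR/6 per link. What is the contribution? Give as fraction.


Initial PR = 1/27 = 1/27
Outlinks = 6
Contribution per link = PR / outlinks
= 1/27 / 6
= 1/162

1/162


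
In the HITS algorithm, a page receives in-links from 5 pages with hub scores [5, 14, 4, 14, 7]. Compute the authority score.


Authority = sum of hub scores of in-linkers
In-link 1: hub score = 5
In-link 2: hub score = 14
In-link 3: hub score = 4
In-link 4: hub score = 14
In-link 5: hub score = 7
Authority = 5 + 14 + 4 + 14 + 7 = 44

44


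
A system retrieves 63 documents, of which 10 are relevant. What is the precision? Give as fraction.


Precision = relevant_retrieved / total_retrieved
= 10 / 63
= 10 / (10 + 53)
= 10/63

10/63


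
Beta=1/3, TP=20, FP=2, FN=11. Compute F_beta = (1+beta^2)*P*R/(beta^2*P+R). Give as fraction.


P = TP/(TP+FP) = 20/22 = 10/11
R = TP/(TP+FN) = 20/31 = 20/31
beta^2 = 1/3^2 = 1/9
(1 + beta^2) = 10/9
Numerator = (1+beta^2)*P*R = 2000/3069
Denominator = beta^2*P + R = 10/99 + 20/31 = 2290/3069
F_beta = 200/229

200/229


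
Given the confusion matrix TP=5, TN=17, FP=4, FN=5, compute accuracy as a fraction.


Accuracy = (TP + TN) / (TP + TN + FP + FN)
TP + TN = 5 + 17 = 22
Total = 5 + 17 + 4 + 5 = 31
Accuracy = 22 / 31 = 22/31

22/31


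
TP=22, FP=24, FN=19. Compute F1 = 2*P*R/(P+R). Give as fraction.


F1 = 2 * P * R / (P + R)
P = TP/(TP+FP) = 22/46 = 11/23
R = TP/(TP+FN) = 22/41 = 22/41
2 * P * R = 2 * 11/23 * 22/41 = 484/943
P + R = 11/23 + 22/41 = 957/943
F1 = 484/943 / 957/943 = 44/87

44/87


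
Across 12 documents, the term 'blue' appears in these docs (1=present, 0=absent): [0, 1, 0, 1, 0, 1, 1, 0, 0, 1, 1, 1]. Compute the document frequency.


Checking each document for 'blue':
Doc 1: absent
Doc 2: present
Doc 3: absent
Doc 4: present
Doc 5: absent
Doc 6: present
Doc 7: present
Doc 8: absent
Doc 9: absent
Doc 10: present
Doc 11: present
Doc 12: present
df = sum of presences = 0 + 1 + 0 + 1 + 0 + 1 + 1 + 0 + 0 + 1 + 1 + 1 = 7

7


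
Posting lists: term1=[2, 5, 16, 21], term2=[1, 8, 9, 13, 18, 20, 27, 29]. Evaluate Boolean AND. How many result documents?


Boolean AND: find intersection of posting lists
term1 docs: [2, 5, 16, 21]
term2 docs: [1, 8, 9, 13, 18, 20, 27, 29]
Intersection: []
|intersection| = 0

0


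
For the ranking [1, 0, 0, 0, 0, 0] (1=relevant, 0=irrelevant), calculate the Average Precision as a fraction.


Computing P@k for each relevant position:
Position 1: relevant, P@1 = 1/1 = 1
Position 2: not relevant
Position 3: not relevant
Position 4: not relevant
Position 5: not relevant
Position 6: not relevant
Sum of P@k = 1 = 1
AP = 1 / 1 = 1

1


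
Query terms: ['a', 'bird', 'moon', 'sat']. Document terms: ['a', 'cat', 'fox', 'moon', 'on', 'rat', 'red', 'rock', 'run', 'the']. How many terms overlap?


Query terms: ['a', 'bird', 'moon', 'sat']
Document terms: ['a', 'cat', 'fox', 'moon', 'on', 'rat', 'red', 'rock', 'run', 'the']
Common terms: ['a', 'moon']
Overlap count = 2

2


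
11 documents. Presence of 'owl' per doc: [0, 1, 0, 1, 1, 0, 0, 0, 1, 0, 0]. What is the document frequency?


Checking each document for 'owl':
Doc 1: absent
Doc 2: present
Doc 3: absent
Doc 4: present
Doc 5: present
Doc 6: absent
Doc 7: absent
Doc 8: absent
Doc 9: present
Doc 10: absent
Doc 11: absent
df = sum of presences = 0 + 1 + 0 + 1 + 1 + 0 + 0 + 0 + 1 + 0 + 0 = 4

4


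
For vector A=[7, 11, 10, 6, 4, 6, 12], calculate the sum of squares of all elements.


|A|^2 = sum of squared components
A[0]^2 = 7^2 = 49
A[1]^2 = 11^2 = 121
A[2]^2 = 10^2 = 100
A[3]^2 = 6^2 = 36
A[4]^2 = 4^2 = 16
A[5]^2 = 6^2 = 36
A[6]^2 = 12^2 = 144
Sum = 49 + 121 + 100 + 36 + 16 + 36 + 144 = 502

502


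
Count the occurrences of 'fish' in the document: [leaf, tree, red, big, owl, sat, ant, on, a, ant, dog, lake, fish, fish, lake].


Document has 15 words
Scanning for 'fish':
Found at positions: [12, 13]
Count = 2

2


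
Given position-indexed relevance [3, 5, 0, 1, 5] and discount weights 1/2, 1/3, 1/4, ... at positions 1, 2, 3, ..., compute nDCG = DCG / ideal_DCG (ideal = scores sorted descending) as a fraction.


Position discount weights w_i = 1/(i+1) for i=1..5:
Weights = [1/2, 1/3, 1/4, 1/5, 1/6]
Actual relevance: [3, 5, 0, 1, 5]
DCG = 3/2 + 5/3 + 0/4 + 1/5 + 5/6 = 21/5
Ideal relevance (sorted desc): [5, 5, 3, 1, 0]
Ideal DCG = 5/2 + 5/3 + 3/4 + 1/5 + 0/6 = 307/60
nDCG = DCG / ideal_DCG = 21/5 / 307/60 = 252/307

252/307


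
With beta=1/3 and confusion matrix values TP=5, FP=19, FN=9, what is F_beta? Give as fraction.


P = TP/(TP+FP) = 5/24 = 5/24
R = TP/(TP+FN) = 5/14 = 5/14
beta^2 = 1/3^2 = 1/9
(1 + beta^2) = 10/9
Numerator = (1+beta^2)*P*R = 125/1512
Denominator = beta^2*P + R = 5/216 + 5/14 = 575/1512
F_beta = 5/23

5/23


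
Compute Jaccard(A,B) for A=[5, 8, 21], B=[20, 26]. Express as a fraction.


A intersect B = []
|A intersect B| = 0
A union B = [5, 8, 20, 21, 26]
|A union B| = 5
Jaccard = 0/5 = 0

0


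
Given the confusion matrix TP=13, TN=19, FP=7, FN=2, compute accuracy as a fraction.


Accuracy = (TP + TN) / (TP + TN + FP + FN)
TP + TN = 13 + 19 = 32
Total = 13 + 19 + 7 + 2 = 41
Accuracy = 32 / 41 = 32/41

32/41


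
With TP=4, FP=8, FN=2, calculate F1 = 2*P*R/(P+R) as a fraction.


F1 = 2 * P * R / (P + R)
P = TP/(TP+FP) = 4/12 = 1/3
R = TP/(TP+FN) = 4/6 = 2/3
2 * P * R = 2 * 1/3 * 2/3 = 4/9
P + R = 1/3 + 2/3 = 1
F1 = 4/9 / 1 = 4/9

4/9


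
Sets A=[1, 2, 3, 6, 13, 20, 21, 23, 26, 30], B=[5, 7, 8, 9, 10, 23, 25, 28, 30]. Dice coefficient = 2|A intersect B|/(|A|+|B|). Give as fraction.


A intersect B = [23, 30]
|A intersect B| = 2
|A| = 10, |B| = 9
Dice = 2*2 / (10+9)
= 4 / 19 = 4/19

4/19


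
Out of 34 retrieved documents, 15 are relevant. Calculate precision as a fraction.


Precision = relevant_retrieved / total_retrieved
= 15 / 34
= 15 / (15 + 19)
= 15/34

15/34


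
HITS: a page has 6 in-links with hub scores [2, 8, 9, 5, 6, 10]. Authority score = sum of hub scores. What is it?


Authority = sum of hub scores of in-linkers
In-link 1: hub score = 2
In-link 2: hub score = 8
In-link 3: hub score = 9
In-link 4: hub score = 5
In-link 5: hub score = 6
In-link 6: hub score = 10
Authority = 2 + 8 + 9 + 5 + 6 + 10 = 40

40


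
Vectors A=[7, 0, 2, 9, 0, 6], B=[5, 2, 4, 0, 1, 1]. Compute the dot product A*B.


Dot product = sum of element-wise products
A[0]*B[0] = 7*5 = 35
A[1]*B[1] = 0*2 = 0
A[2]*B[2] = 2*4 = 8
A[3]*B[3] = 9*0 = 0
A[4]*B[4] = 0*1 = 0
A[5]*B[5] = 6*1 = 6
Sum = 35 + 0 + 8 + 0 + 0 + 6 = 49

49


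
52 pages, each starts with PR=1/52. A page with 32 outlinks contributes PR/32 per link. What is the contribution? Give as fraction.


Initial PR = 1/52 = 1/52
Outlinks = 32
Contribution per link = PR / outlinks
= 1/52 / 32
= 1/1664

1/1664


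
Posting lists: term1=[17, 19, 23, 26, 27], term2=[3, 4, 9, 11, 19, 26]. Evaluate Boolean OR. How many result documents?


Boolean OR: find union of posting lists
term1 docs: [17, 19, 23, 26, 27]
term2 docs: [3, 4, 9, 11, 19, 26]
Union: [3, 4, 9, 11, 17, 19, 23, 26, 27]
|union| = 9

9


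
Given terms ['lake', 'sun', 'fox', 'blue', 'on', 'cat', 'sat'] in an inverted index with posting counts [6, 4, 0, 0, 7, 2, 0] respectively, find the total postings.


Summing posting list sizes:
'lake': 6 postings
'sun': 4 postings
'fox': 0 postings
'blue': 0 postings
'on': 7 postings
'cat': 2 postings
'sat': 0 postings
Total = 6 + 4 + 0 + 0 + 7 + 2 + 0 = 19

19


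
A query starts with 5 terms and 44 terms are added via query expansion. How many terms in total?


Original terms: 5
Expansion terms: 44
Total = 5 + 44 = 49

49


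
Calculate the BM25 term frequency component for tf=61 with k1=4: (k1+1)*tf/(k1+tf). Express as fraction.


BM25 TF component = (k1+1)*tf / (k1+tf)
k1 = 4, tf = 61
Numerator = (4+1)*61 = 305
Denominator = 4 + 61 = 65
= 305/65 = 61/13

61/13


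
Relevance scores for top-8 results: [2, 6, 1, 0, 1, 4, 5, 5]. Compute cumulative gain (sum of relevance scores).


Cumulative Gain = sum of relevance scores
Position 1: rel=2, running sum=2
Position 2: rel=6, running sum=8
Position 3: rel=1, running sum=9
Position 4: rel=0, running sum=9
Position 5: rel=1, running sum=10
Position 6: rel=4, running sum=14
Position 7: rel=5, running sum=19
Position 8: rel=5, running sum=24
CG = 24

24


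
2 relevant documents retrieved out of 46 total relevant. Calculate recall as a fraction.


Recall = retrieved_relevant / total_relevant
= 2 / 46
= 2 / (2 + 44)
= 1/23

1/23


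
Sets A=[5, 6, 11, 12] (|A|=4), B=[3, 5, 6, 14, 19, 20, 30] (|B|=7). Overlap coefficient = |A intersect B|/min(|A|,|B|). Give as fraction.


A intersect B = [5, 6]
|A intersect B| = 2
min(|A|, |B|) = min(4, 7) = 4
Overlap = 2 / 4 = 1/2

1/2


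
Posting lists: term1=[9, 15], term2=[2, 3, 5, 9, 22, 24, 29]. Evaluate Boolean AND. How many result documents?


Boolean AND: find intersection of posting lists
term1 docs: [9, 15]
term2 docs: [2, 3, 5, 9, 22, 24, 29]
Intersection: [9]
|intersection| = 1

1


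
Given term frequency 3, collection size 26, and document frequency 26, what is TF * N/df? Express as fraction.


TF * (N/df)
= 3 * (26/26)
= 3 * 1
= 3

3


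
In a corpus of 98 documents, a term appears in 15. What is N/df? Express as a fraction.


IDF ratio = N / df
= 98 / 15
= 98/15

98/15


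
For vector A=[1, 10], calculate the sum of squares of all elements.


|A|^2 = sum of squared components
A[0]^2 = 1^2 = 1
A[1]^2 = 10^2 = 100
Sum = 1 + 100 = 101

101


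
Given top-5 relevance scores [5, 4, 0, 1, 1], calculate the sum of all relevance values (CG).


Cumulative Gain = sum of relevance scores
Position 1: rel=5, running sum=5
Position 2: rel=4, running sum=9
Position 3: rel=0, running sum=9
Position 4: rel=1, running sum=10
Position 5: rel=1, running sum=11
CG = 11

11


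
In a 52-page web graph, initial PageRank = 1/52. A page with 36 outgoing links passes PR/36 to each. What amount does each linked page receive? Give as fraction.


Initial PR = 1/52 = 1/52
Outlinks = 36
Contribution per link = PR / outlinks
= 1/52 / 36
= 1/1872

1/1872


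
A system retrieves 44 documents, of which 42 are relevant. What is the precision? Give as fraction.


Precision = relevant_retrieved / total_retrieved
= 42 / 44
= 42 / (42 + 2)
= 21/22

21/22


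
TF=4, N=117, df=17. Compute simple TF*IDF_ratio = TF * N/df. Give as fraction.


TF * (N/df)
= 4 * (117/17)
= 4 * 117/17
= 468/17

468/17


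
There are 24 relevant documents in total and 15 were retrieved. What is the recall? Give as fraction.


Recall = retrieved_relevant / total_relevant
= 15 / 24
= 15 / (15 + 9)
= 5/8

5/8


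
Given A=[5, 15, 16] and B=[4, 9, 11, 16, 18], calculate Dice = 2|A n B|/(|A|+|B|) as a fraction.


A intersect B = [16]
|A intersect B| = 1
|A| = 3, |B| = 5
Dice = 2*1 / (3+5)
= 2 / 8 = 1/4

1/4


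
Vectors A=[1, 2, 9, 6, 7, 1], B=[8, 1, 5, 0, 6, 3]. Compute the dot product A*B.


Dot product = sum of element-wise products
A[0]*B[0] = 1*8 = 8
A[1]*B[1] = 2*1 = 2
A[2]*B[2] = 9*5 = 45
A[3]*B[3] = 6*0 = 0
A[4]*B[4] = 7*6 = 42
A[5]*B[5] = 1*3 = 3
Sum = 8 + 2 + 45 + 0 + 42 + 3 = 100

100


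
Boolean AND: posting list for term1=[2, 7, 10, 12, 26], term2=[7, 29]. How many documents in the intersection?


Boolean AND: find intersection of posting lists
term1 docs: [2, 7, 10, 12, 26]
term2 docs: [7, 29]
Intersection: [7]
|intersection| = 1

1


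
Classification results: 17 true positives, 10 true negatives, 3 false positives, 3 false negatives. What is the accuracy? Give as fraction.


Accuracy = (TP + TN) / (TP + TN + FP + FN)
TP + TN = 17 + 10 = 27
Total = 17 + 10 + 3 + 3 = 33
Accuracy = 27 / 33 = 9/11

9/11


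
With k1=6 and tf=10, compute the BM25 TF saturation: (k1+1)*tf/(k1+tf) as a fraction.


BM25 TF component = (k1+1)*tf / (k1+tf)
k1 = 6, tf = 10
Numerator = (6+1)*10 = 70
Denominator = 6 + 10 = 16
= 70/16 = 35/8

35/8


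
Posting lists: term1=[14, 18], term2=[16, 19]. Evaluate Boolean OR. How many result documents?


Boolean OR: find union of posting lists
term1 docs: [14, 18]
term2 docs: [16, 19]
Union: [14, 16, 18, 19]
|union| = 4

4


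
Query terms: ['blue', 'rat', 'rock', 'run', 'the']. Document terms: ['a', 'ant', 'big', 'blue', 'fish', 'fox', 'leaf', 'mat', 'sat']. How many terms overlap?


Query terms: ['blue', 'rat', 'rock', 'run', 'the']
Document terms: ['a', 'ant', 'big', 'blue', 'fish', 'fox', 'leaf', 'mat', 'sat']
Common terms: ['blue']
Overlap count = 1

1


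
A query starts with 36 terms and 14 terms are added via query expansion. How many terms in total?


Original terms: 36
Expansion terms: 14
Total = 36 + 14 = 50

50


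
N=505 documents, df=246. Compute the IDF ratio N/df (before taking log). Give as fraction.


IDF ratio = N / df
= 505 / 246
= 505/246

505/246


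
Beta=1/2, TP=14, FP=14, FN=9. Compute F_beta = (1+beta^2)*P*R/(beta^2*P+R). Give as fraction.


P = TP/(TP+FP) = 14/28 = 1/2
R = TP/(TP+FN) = 14/23 = 14/23
beta^2 = 1/2^2 = 1/4
(1 + beta^2) = 5/4
Numerator = (1+beta^2)*P*R = 35/92
Denominator = beta^2*P + R = 1/8 + 14/23 = 135/184
F_beta = 14/27

14/27


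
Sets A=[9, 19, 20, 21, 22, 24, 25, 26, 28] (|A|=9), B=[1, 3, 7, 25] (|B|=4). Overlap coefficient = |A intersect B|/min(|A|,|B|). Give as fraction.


A intersect B = [25]
|A intersect B| = 1
min(|A|, |B|) = min(9, 4) = 4
Overlap = 1 / 4 = 1/4

1/4


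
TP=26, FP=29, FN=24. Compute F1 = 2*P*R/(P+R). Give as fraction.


F1 = 2 * P * R / (P + R)
P = TP/(TP+FP) = 26/55 = 26/55
R = TP/(TP+FN) = 26/50 = 13/25
2 * P * R = 2 * 26/55 * 13/25 = 676/1375
P + R = 26/55 + 13/25 = 273/275
F1 = 676/1375 / 273/275 = 52/105

52/105


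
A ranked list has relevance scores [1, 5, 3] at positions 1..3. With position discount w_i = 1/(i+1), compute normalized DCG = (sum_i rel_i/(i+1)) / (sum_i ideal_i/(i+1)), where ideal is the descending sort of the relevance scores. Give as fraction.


Position discount weights w_i = 1/(i+1) for i=1..3:
Weights = [1/2, 1/3, 1/4]
Actual relevance: [1, 5, 3]
DCG = 1/2 + 5/3 + 3/4 = 35/12
Ideal relevance (sorted desc): [5, 3, 1]
Ideal DCG = 5/2 + 3/3 + 1/4 = 15/4
nDCG = DCG / ideal_DCG = 35/12 / 15/4 = 7/9

7/9


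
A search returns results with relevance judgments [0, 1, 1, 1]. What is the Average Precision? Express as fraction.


Computing P@k for each relevant position:
Position 1: not relevant
Position 2: relevant, P@2 = 1/2 = 1/2
Position 3: relevant, P@3 = 2/3 = 2/3
Position 4: relevant, P@4 = 3/4 = 3/4
Sum of P@k = 1/2 + 2/3 + 3/4 = 23/12
AP = 23/12 / 3 = 23/36

23/36


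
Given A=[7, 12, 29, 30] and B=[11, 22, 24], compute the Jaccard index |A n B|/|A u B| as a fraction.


A intersect B = []
|A intersect B| = 0
A union B = [7, 11, 12, 22, 24, 29, 30]
|A union B| = 7
Jaccard = 0/7 = 0

0


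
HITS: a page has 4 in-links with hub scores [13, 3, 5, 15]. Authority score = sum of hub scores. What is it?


Authority = sum of hub scores of in-linkers
In-link 1: hub score = 13
In-link 2: hub score = 3
In-link 3: hub score = 5
In-link 4: hub score = 15
Authority = 13 + 3 + 5 + 15 = 36

36


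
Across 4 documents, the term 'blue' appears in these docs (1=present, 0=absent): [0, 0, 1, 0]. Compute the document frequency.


Checking each document for 'blue':
Doc 1: absent
Doc 2: absent
Doc 3: present
Doc 4: absent
df = sum of presences = 0 + 0 + 1 + 0 = 1

1


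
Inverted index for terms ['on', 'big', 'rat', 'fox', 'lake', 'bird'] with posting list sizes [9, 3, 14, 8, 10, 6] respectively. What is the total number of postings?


Summing posting list sizes:
'on': 9 postings
'big': 3 postings
'rat': 14 postings
'fox': 8 postings
'lake': 10 postings
'bird': 6 postings
Total = 9 + 3 + 14 + 8 + 10 + 6 = 50

50


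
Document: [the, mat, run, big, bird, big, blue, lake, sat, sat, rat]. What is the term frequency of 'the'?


Document has 11 words
Scanning for 'the':
Found at positions: [0]
Count = 1

1


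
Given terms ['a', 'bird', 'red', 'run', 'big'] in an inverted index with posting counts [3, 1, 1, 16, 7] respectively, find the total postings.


Summing posting list sizes:
'a': 3 postings
'bird': 1 postings
'red': 1 postings
'run': 16 postings
'big': 7 postings
Total = 3 + 1 + 1 + 16 + 7 = 28

28


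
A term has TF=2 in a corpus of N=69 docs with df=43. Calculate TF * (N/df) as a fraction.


TF * (N/df)
= 2 * (69/43)
= 2 * 69/43
= 138/43

138/43


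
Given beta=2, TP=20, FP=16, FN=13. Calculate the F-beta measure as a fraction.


P = TP/(TP+FP) = 20/36 = 5/9
R = TP/(TP+FN) = 20/33 = 20/33
beta^2 = 2^2 = 4
(1 + beta^2) = 5
Numerator = (1+beta^2)*P*R = 500/297
Denominator = beta^2*P + R = 20/9 + 20/33 = 280/99
F_beta = 25/42

25/42


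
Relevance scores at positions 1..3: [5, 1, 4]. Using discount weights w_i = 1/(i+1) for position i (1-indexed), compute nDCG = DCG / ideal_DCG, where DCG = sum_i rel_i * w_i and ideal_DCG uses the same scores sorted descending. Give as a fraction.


Position discount weights w_i = 1/(i+1) for i=1..3:
Weights = [1/2, 1/3, 1/4]
Actual relevance: [5, 1, 4]
DCG = 5/2 + 1/3 + 4/4 = 23/6
Ideal relevance (sorted desc): [5, 4, 1]
Ideal DCG = 5/2 + 4/3 + 1/4 = 49/12
nDCG = DCG / ideal_DCG = 23/6 / 49/12 = 46/49

46/49


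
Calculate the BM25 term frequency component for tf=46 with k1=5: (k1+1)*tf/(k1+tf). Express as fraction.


BM25 TF component = (k1+1)*tf / (k1+tf)
k1 = 5, tf = 46
Numerator = (5+1)*46 = 276
Denominator = 5 + 46 = 51
= 276/51 = 92/17

92/17


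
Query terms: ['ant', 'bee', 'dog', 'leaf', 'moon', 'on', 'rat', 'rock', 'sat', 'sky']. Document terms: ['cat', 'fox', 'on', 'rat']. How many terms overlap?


Query terms: ['ant', 'bee', 'dog', 'leaf', 'moon', 'on', 'rat', 'rock', 'sat', 'sky']
Document terms: ['cat', 'fox', 'on', 'rat']
Common terms: ['on', 'rat']
Overlap count = 2

2


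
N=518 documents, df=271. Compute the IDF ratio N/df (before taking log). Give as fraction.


IDF ratio = N / df
= 518 / 271
= 518/271

518/271


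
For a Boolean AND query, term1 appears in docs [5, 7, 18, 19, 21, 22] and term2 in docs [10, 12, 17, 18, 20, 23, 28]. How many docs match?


Boolean AND: find intersection of posting lists
term1 docs: [5, 7, 18, 19, 21, 22]
term2 docs: [10, 12, 17, 18, 20, 23, 28]
Intersection: [18]
|intersection| = 1

1


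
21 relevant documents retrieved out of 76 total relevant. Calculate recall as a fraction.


Recall = retrieved_relevant / total_relevant
= 21 / 76
= 21 / (21 + 55)
= 21/76

21/76


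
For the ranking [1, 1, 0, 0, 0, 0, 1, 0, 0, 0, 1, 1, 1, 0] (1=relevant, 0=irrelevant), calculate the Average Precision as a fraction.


Computing P@k for each relevant position:
Position 1: relevant, P@1 = 1/1 = 1
Position 2: relevant, P@2 = 2/2 = 1
Position 3: not relevant
Position 4: not relevant
Position 5: not relevant
Position 6: not relevant
Position 7: relevant, P@7 = 3/7 = 3/7
Position 8: not relevant
Position 9: not relevant
Position 10: not relevant
Position 11: relevant, P@11 = 4/11 = 4/11
Position 12: relevant, P@12 = 5/12 = 5/12
Position 13: relevant, P@13 = 6/13 = 6/13
Position 14: not relevant
Sum of P@k = 1 + 1 + 3/7 + 4/11 + 5/12 + 6/13 = 44089/12012
AP = 44089/12012 / 6 = 44089/72072

44089/72072


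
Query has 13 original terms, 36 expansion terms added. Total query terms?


Original terms: 13
Expansion terms: 36
Total = 13 + 36 = 49

49


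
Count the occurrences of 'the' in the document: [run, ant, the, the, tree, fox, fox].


Document has 7 words
Scanning for 'the':
Found at positions: [2, 3]
Count = 2

2


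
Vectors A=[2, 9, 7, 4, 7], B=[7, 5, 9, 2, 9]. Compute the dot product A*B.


Dot product = sum of element-wise products
A[0]*B[0] = 2*7 = 14
A[1]*B[1] = 9*5 = 45
A[2]*B[2] = 7*9 = 63
A[3]*B[3] = 4*2 = 8
A[4]*B[4] = 7*9 = 63
Sum = 14 + 45 + 63 + 8 + 63 = 193

193


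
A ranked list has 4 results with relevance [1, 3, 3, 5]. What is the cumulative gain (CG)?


Cumulative Gain = sum of relevance scores
Position 1: rel=1, running sum=1
Position 2: rel=3, running sum=4
Position 3: rel=3, running sum=7
Position 4: rel=5, running sum=12
CG = 12

12


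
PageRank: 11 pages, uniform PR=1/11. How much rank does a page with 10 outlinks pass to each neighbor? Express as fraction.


Initial PR = 1/11 = 1/11
Outlinks = 10
Contribution per link = PR / outlinks
= 1/11 / 10
= 1/110

1/110


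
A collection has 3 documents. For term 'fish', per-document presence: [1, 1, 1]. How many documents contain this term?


Checking each document for 'fish':
Doc 1: present
Doc 2: present
Doc 3: present
df = sum of presences = 1 + 1 + 1 = 3

3


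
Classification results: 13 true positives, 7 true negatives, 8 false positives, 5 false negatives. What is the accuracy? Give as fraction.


Accuracy = (TP + TN) / (TP + TN + FP + FN)
TP + TN = 13 + 7 = 20
Total = 13 + 7 + 8 + 5 = 33
Accuracy = 20 / 33 = 20/33

20/33


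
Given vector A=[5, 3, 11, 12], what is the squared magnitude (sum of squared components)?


|A|^2 = sum of squared components
A[0]^2 = 5^2 = 25
A[1]^2 = 3^2 = 9
A[2]^2 = 11^2 = 121
A[3]^2 = 12^2 = 144
Sum = 25 + 9 + 121 + 144 = 299

299
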